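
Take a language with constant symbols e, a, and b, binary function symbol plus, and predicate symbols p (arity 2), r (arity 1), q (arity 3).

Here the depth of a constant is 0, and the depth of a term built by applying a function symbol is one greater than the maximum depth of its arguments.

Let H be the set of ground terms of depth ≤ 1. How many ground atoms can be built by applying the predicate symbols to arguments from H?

1884

First count ground terms of depth ≤ 1.
Count level by level. With function symbols plus/2, the terms of depth ≤ k are the 3 constants together with each function applied to depth-≤(k−1) tuples, so N_k = 3 + N_{k-1}^2.
N_0 = 3
N_1 = 3 + 3^2 = 12
Explicitly: e, a, b, plus(e, e), plus(e, a), plus(e, b), plus(a, e), plus(a, a), plus(a, b), plus(b, e), plus(b, a), plus(b, b).
So |H| = 12.
Ground atoms are formed by filling each argument slot of a predicate with a term from H, so an r-ary predicate gives |H|^r atoms:
  p: 12^2 = 144;  r: 12;  q: 12^3 = 1728
Total ground atoms: 144 + 12 + 1728 = 1884.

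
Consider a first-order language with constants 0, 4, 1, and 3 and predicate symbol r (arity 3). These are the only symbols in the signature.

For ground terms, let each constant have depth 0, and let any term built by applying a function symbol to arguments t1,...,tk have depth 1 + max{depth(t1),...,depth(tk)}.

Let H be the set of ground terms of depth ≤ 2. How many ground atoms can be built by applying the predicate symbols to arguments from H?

64

First count ground terms of depth ≤ 2.
With no function symbols every ground term is a constant, so there are exactly 4 ground terms at every depth bound.
N_0 = 4
N_1 = 4
N_2 = 4
So |H| = 4.
Each predicate of arity r yields |H|^r ground atoms (one per choice of an r-tuple from H):
  r: 4^3 = 64
Total ground atoms: 64.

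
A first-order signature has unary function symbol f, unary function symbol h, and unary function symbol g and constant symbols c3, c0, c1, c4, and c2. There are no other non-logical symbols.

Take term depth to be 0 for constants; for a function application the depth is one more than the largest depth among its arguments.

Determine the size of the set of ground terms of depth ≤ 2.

Let N_k count ground terms of depth at most k. Each non-constant term of depth ≤ k is some function symbol applied to depth-≤(k−1) arguments, giving N_k = 5 + N_{k-1} + N_{k-1} + N_{k-1}.
N_0 = 5
N_1 = 5 + 5 + 5 + 5 = 20
N_2 = 5 + 20 + 20 + 20 = 65

65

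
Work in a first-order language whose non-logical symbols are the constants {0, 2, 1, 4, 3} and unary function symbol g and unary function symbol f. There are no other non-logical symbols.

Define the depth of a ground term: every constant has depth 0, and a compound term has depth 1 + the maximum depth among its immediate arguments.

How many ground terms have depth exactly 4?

Write N_k for the number of ground terms of depth ≤ k. A term of depth ≤ k is either a constant or a function symbol applied to arguments of depth ≤ k−1, so N_k = 5 + N_{k-1} + N_{k-1}.
N_0 = 5
N_1 = 5 + 5 + 5 = 15
N_2 = 5 + 15 + 15 = 35
N_3 = 5 + 35 + 35 = 75
N_4 = 5 + 75 + 75 = 155
Terms of depth exactly 4: N_4 − N_3 = 155 − 75 = 80.

80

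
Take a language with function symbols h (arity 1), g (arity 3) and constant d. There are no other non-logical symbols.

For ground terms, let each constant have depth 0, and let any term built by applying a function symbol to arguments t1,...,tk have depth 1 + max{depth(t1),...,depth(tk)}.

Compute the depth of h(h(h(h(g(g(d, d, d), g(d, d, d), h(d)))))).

6

depth(g(d, d, d)) = 1 + max(0, 0, 0) = 1
depth(h(d)) = 1 + depth(d) = 1 + 0 = 1
depth(g(g(d, d, d), g(d, d, d), h(d))) = 1 + max(1, 1, 1) = 2
depth(h(g(g(d, d, d), g(d, d, d), h(d)))) = 1 + depth(g(g(d, d, d), g(d, d, d), h(d))) = 1 + 2 = 3
depth(h(h(g(g(d, d, d), g(d, d, d), h(d))))) = 1 + depth(h(g(g(d, d, d), g(d, d, d), h(d)))) = 1 + 3 = 4
depth(h(h(h(g(g(d, d, d), g(d, d, d), h(d)))))) = 1 + depth(h(h(g(g(d, d, d), g(d, d, d), h(d))))) = 1 + 4 = 5
depth(h(h(h(h(g(g(d, d, d), g(d, d, d), h(d))))))) = 1 + depth(h(h(h(g(g(d, d, d), g(d, d, d), h(d)))))) = 1 + 5 = 6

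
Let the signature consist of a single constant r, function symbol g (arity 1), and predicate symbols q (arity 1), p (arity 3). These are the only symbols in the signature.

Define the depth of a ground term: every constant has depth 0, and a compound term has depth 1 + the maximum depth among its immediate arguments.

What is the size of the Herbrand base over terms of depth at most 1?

First count ground terms of depth ≤ 1.
Count level by level. With function symbols g/1, the terms of depth ≤ k are the 1 constant together with each function applied to depth-≤(k−1) tuples, so N_k = 1 + N_{k-1}.
N_0 = 1
N_1 = 1 + 1 = 2
So |H| = 2.
A ground atom is a predicate applied to a tuple of terms from H, so the count is the sum over predicates of |H|^arity:
  q: 2;  p: 2^3 = 8
Total ground atoms: 2 + 8 = 10.

10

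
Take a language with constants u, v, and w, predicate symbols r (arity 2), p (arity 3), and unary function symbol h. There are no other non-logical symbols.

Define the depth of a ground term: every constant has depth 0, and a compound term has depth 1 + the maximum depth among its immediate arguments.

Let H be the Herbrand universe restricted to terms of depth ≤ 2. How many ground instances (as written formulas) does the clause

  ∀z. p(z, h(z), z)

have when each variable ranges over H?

Ground terms of depth ≤ 2:
  Let N_k count ground terms of depth at most k. Each non-constant term of depth ≤ k is some function symbol applied to depth-≤(k−1) arguments, giving N_k = 3 + N_{k-1}.
  N_0 = 3
  N_1 = 3 + 3 = 6
  N_2 = 3 + 6 = 9
So there are 9 ground terms available for substitution.
The clause has 1 distinct variable (z), which appears in the body. In the free term algebra distinct substitutions yield syntactically distinct ground instances.
Number of ground instances = 9.

9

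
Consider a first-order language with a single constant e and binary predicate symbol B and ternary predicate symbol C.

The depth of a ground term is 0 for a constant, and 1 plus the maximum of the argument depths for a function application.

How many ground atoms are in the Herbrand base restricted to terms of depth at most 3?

2

First count ground terms of depth ≤ 3.
With no function symbols every ground term is a constant, so there is exactly 1 ground term at every depth bound.
N_0 = 1
N_1 = 1
N_2 = 1
N_3 = 1
Explicitly: e.
So |H| = 1.
Each predicate of arity r yields |H|^r ground atoms (one per choice of an r-tuple from H):
  B: 1^2 = 1;  C: 1^3 = 1
Total ground atoms: 1 + 1 = 2.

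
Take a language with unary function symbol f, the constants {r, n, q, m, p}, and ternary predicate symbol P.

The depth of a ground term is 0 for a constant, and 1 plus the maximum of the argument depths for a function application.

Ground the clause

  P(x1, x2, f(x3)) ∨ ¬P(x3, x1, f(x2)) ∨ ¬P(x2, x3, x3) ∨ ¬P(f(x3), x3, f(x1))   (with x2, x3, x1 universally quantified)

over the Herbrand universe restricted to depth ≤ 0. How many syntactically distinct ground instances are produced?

Ground terms of depth ≤ 0:
  Write N_k for the number of ground terms of depth ≤ k. A term of depth ≤ k is either a constant or a function symbol applied to arguments of depth ≤ k−1, so N_k = 5 + N_{k-1}.
  N_0 = 5
  Explicitly: r, n, q, m, p.
So there are 5 ground terms available for substitution.
The clause has 3 distinct variables (x2, x3, x1), each appearing in the body. In the free term algebra distinct substitutions yield syntactically distinct ground instances.
Number of ground instances = 5^3 = 125.

125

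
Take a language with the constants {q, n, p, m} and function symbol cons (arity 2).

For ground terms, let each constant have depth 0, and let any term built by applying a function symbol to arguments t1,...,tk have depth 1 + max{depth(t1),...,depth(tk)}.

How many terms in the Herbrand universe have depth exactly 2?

Write N_k for the number of ground terms of depth ≤ k. A term of depth ≤ k is either a constant or a function symbol applied to arguments of depth ≤ k−1, so N_k = 4 + N_{k-1}^2.
N_0 = 4
N_1 = 4 + 4^2 = 20
N_2 = 4 + 20^2 = 404
Terms of depth exactly 2: N_2 − N_1 = 404 − 20 = 384.

384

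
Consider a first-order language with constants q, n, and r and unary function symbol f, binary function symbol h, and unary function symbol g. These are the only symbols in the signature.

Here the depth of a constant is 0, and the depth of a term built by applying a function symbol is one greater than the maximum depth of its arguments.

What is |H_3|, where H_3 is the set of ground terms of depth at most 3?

Let N_k count ground terms of depth at most k. Each non-constant term of depth ≤ k is some function symbol applied to depth-≤(k−1) arguments, giving N_k = 3 + N_{k-1} + N_{k-1}^2 + N_{k-1}.
N_0 = 3
N_1 = 3 + 3 + 3^2 + 3 = 18
N_2 = 3 + 18 + 18^2 + 18 = 363
N_3 = 3 + 363 + 363^2 + 363 = 132498

132498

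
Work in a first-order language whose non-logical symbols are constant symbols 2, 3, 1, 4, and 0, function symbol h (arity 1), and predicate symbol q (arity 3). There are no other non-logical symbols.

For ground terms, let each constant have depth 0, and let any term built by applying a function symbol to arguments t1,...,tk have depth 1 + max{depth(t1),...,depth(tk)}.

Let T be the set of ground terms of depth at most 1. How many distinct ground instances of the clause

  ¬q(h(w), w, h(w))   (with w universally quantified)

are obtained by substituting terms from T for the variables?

Ground terms of depth ≤ 1:
  Let N_k = |{terms of depth ≤ k}|. Then N_0 = 5 and N_k = 5 + N_{k-1} for k ≥ 1 (one summand per function symbol, arity giving the exponent).
  N_0 = 5
  N_1 = 5 + 5 = 10
  Explicitly: 2, 3, 1, 4, 0, h(2), h(3), h(1), h(4), h(0).
So there are 10 ground terms available for substitution.
There is 1 variable to instantiate (w),  occurring in at least one literal, so different choices give different ground instances.
Number of ground instances = 10.

10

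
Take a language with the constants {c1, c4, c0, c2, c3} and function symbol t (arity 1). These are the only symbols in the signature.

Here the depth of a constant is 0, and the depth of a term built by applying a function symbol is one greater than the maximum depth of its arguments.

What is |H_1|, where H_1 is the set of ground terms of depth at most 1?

Let N_k count ground terms of depth at most k. Each non-constant term of depth ≤ k is some function symbol applied to depth-≤(k−1) arguments, giving N_k = 5 + N_{k-1}.
N_0 = 5
N_1 = 5 + 5 = 10

10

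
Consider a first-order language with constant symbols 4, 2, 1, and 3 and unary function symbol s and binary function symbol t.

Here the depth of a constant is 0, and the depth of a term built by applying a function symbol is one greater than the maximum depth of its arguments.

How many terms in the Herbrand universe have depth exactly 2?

Let N_k = |{terms of depth ≤ k}|. Then N_0 = 4 and N_k = 4 + N_{k-1} + N_{k-1}^2 for k ≥ 1 (one summand per function symbol, arity giving the exponent).
N_0 = 4
N_1 = 4 + 4 + 4^2 = 24
N_2 = 4 + 24 + 24^2 = 604
Terms of depth exactly 2: N_2 − N_1 = 604 − 24 = 580.

580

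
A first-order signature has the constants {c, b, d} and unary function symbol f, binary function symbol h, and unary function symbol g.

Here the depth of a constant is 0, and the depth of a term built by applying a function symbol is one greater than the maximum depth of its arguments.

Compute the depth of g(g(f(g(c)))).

depth(g(c)) = 1 + depth(c) = 1 + 0 = 1
depth(f(g(c))) = 1 + depth(g(c)) = 1 + 1 = 2
depth(g(f(g(c)))) = 1 + depth(f(g(c))) = 1 + 2 = 3
depth(g(g(f(g(c))))) = 1 + depth(g(f(g(c)))) = 1 + 3 = 4

4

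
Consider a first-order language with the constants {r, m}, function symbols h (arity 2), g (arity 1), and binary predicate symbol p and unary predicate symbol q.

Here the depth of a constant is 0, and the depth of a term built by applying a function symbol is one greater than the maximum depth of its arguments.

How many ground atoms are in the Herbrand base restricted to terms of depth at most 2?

First count ground terms of depth ≤ 2.
Count level by level. With function symbols h/2, g/1, the terms of depth ≤ k are the 2 constants together with each function applied to depth-≤(k−1) tuples, so N_k = 2 + N_{k-1}^2 + N_{k-1}.
N_0 = 2
N_1 = 2 + 2^2 + 2 = 8
N_2 = 2 + 8^2 + 8 = 74
So |H| = 74.
Each predicate of arity r yields |H|^r ground atoms (one per choice of an r-tuple from H):
  p: 74^2 = 5476;  q: 74
Total ground atoms: 5476 + 74 = 5550.

5550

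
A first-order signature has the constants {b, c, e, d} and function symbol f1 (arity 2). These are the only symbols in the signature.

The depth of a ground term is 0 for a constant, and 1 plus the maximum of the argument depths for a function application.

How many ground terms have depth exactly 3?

162816

Let N_k count ground terms of depth at most k. Each non-constant term of depth ≤ k is some function symbol applied to depth-≤(k−1) arguments, giving N_k = 4 + N_{k-1}^2.
N_0 = 4
N_1 = 4 + 4^2 = 20
N_2 = 4 + 20^2 = 404
N_3 = 4 + 404^2 = 163220
Terms of depth exactly 3: N_3 − N_2 = 163220 − 404 = 162816.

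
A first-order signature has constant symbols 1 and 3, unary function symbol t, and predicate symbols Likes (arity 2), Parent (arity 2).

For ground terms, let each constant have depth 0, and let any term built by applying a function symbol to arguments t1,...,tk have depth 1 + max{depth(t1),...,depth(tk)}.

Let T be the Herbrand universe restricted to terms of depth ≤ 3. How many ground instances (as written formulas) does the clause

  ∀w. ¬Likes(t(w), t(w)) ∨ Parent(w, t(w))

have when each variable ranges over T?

8

Ground terms of depth ≤ 3:
  Let N_k = |{terms of depth ≤ k}|. Then N_0 = 2 and N_k = 2 + N_{k-1} for k ≥ 1 (one summand per function symbol, arity giving the exponent).
  N_0 = 2
  N_1 = 2 + 2 = 4
  N_2 = 2 + 4 = 6
  N_3 = 2 + 6 = 8
  Explicitly: 1, 3, t(1), t(3), t(t(1)), t(t(3)), t(t(t(1))), t(t(t(3))).
So there are 8 ground terms available for substitution.
The body mentions the single quantified variable w; since ground terms form a free algebra, no two substitutions collapse to the same formula.
Number of ground instances = 8.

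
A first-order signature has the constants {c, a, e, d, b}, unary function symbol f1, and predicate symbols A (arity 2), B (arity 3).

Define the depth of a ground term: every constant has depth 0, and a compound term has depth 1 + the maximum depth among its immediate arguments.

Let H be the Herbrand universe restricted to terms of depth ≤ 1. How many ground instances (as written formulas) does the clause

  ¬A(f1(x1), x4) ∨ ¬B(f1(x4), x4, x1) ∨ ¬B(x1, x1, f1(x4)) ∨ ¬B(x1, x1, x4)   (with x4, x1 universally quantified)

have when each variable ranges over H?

100

Ground terms of depth ≤ 1:
  Write N_k for the number of ground terms of depth ≤ k. A term of depth ≤ k is either a constant or a function symbol applied to arguments of depth ≤ k−1, so N_k = 5 + N_{k-1}.
  N_0 = 5
  N_1 = 5 + 5 = 10
  Explicitly: c, a, e, d, b, f1(c), f1(a), f1(e), f1(d), f1(b).
So there are 10 ground terms available for substitution.
Each of x4, x1 ranges independently over the available ground terms, and distinct assignments produce distinct instances.
Number of ground instances = 10^2 = 100.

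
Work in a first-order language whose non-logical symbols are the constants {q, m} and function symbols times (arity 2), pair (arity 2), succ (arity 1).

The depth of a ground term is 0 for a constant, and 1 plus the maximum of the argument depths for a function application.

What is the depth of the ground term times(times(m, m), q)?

2

depth(times(m, m)) = 1 + max(0, 0) = 1
depth(times(times(m, m), q)) = 1 + max(1, 0) = 2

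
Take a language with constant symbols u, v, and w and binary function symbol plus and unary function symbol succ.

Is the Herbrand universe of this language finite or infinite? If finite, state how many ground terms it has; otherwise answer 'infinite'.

infinite

The signature has at least one function symbol (plus, arity 2) and at least one constant (u).
Iterating plus gives infinitely many distinct ground terms: u, plus(u, u), plus(plus(u, u), plus(u, u)), ...
So the Herbrand universe is infinite.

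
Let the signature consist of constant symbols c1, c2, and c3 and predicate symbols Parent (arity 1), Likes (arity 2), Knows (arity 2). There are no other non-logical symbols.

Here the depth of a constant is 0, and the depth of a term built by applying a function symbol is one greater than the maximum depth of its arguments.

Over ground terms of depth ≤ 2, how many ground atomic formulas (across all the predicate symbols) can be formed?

21

First count ground terms of depth ≤ 2.
With no function symbols every ground term is a constant, so there are exactly 3 ground terms at every depth bound.
N_0 = 3
N_1 = 3
N_2 = 3
Explicitly: c1, c2, c3.
So |H| = 3.
A ground atom is a predicate applied to a tuple of terms from H, so the count is the sum over predicates of |H|^arity:
  Parent: 3;  Likes: 3^2 = 9;  Knows: 3^2 = 9
Total ground atoms: 3 + 9 + 9 = 21.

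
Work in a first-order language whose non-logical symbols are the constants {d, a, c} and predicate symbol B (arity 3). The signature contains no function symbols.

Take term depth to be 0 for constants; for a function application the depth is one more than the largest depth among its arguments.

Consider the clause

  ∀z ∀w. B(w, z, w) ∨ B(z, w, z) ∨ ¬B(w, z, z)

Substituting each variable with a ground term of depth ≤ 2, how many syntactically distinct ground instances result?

9

Ground terms of depth ≤ 2:
  With no function symbols every ground term is a constant, so there are exactly 3 ground terms at every depth bound.
  N_0 = 3
  N_1 = 3
  N_2 = 3
So there are 3 ground terms available for substitution.
Each of z, w ranges independently over the available ground terms, and distinct assignments produce distinct instances.
Number of ground instances = 3^2 = 9.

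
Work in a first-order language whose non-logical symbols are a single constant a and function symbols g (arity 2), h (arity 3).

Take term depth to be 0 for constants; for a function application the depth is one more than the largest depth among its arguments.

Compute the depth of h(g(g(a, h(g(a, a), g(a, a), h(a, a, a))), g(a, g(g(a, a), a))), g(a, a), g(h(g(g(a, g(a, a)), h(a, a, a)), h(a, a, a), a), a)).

6

depth(g(a, a)) = 1 + max(0, 0) = 1
depth(h(a, a, a)) = 1 + max(0, 0, 0) = 1
depth(h(g(a, a), g(a, a), h(a, a, a))) = 1 + max(1, 1, 1) = 2
depth(g(a, h(g(a, a), g(a, a), h(a, a, a)))) = 1 + max(0, 2) = 3
depth(g(g(a, a), a)) = 1 + max(1, 0) = 2
depth(g(a, g(g(a, a), a))) = 1 + max(0, 2) = 3
depth(g(g(a, h(g(a, a), g(a, a), h(a, a, a))), g(a, g(g(a, a), a)))) = 1 + max(3, 3) = 4
depth(g(a, g(a, a))) = 1 + max(0, 1) = 2
depth(g(g(a, g(a, a)), h(a, a, a))) = 1 + max(2, 1) = 3
depth(h(g(g(a, g(a, a)), h(a, a, a)), h(a, a, a), a)) = 1 + max(3, 1, 0) = 4
depth(g(h(g(g(a, g(a, a)), h(a, a, a)), h(a, a, a), a), a)) = 1 + max(4, 0) = 5
depth(h(g(g(a, h(g(a, a), g(a, a), h(a, a, a))), g(a, g(g(a, a), a))), g(a, a), g(h(g(g(a, g(a, a)), h(a, a, a)), h(a, a, a), a), a))) = 1 + max(4, 1, 5) = 6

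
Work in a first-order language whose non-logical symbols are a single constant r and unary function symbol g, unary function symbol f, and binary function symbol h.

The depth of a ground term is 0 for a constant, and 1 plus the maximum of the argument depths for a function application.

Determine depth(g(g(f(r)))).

depth(f(r)) = 1 + depth(r) = 1 + 0 = 1
depth(g(f(r))) = 1 + depth(f(r)) = 1 + 1 = 2
depth(g(g(f(r)))) = 1 + depth(g(f(r))) = 1 + 2 = 3

3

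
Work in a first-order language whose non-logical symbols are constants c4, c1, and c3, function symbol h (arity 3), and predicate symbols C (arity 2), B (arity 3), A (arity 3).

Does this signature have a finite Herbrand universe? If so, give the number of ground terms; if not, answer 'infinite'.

The signature has at least one function symbol (h, arity 3) and at least one constant (c4).
Iterating h gives infinitely many distinct ground terms: c4, h(c4, c4, c4), h(h(c4, c4, c4), h(c4, c4, c4), h(c4, c4, c4)), ...
So the Herbrand universe is infinite.

infinite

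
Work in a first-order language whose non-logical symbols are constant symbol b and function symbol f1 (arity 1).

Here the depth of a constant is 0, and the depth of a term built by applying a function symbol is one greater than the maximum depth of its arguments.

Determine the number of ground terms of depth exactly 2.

Let N_k = |{terms of depth ≤ k}|. Then N_0 = 1 and N_k = 1 + N_{k-1} for k ≥ 1 (one summand per function symbol, arity giving the exponent).
N_0 = 1
N_1 = 1 + 1 = 2
N_2 = 1 + 2 = 3
Terms of depth exactly 2: N_2 − N_1 = 3 − 2 = 1.

1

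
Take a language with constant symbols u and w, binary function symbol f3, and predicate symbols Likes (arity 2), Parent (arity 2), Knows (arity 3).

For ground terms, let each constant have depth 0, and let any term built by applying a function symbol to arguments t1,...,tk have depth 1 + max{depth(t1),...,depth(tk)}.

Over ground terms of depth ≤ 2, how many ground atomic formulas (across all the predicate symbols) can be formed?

57760

First count ground terms of depth ≤ 2.
Let N_k = |{terms of depth ≤ k}|. Then N_0 = 2 and N_k = 2 + N_{k-1}^2 for k ≥ 1 (one summand per function symbol, arity giving the exponent).
N_0 = 2
N_1 = 2 + 2^2 = 6
N_2 = 2 + 6^2 = 38
So |H| = 38.
Each predicate of arity r yields |H|^r ground atoms (one per choice of an r-tuple from H):
  Likes: 38^2 = 1444;  Parent: 38^2 = 1444;  Knows: 38^3 = 54872
Total ground atoms: 1444 + 1444 + 54872 = 57760.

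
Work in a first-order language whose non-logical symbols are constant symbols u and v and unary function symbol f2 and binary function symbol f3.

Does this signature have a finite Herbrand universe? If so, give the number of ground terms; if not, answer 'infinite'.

infinite

The signature has at least one function symbol (f2, arity 1) and at least one constant (u).
Iterating f2 gives infinitely many distinct ground terms: u, f2(u), f2(f2(u)), ...
So the Herbrand universe is infinite.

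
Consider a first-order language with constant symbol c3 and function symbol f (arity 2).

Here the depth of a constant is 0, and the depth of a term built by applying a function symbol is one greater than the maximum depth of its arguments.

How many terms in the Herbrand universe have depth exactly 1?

Let N_k = |{terms of depth ≤ k}|. Then N_0 = 1 and N_k = 1 + N_{k-1}^2 for k ≥ 1 (one summand per function symbol, arity giving the exponent).
N_0 = 1
N_1 = 1 + 1^2 = 2
Terms of depth exactly 1: N_1 − N_0 = 2 − 1 = 1.

1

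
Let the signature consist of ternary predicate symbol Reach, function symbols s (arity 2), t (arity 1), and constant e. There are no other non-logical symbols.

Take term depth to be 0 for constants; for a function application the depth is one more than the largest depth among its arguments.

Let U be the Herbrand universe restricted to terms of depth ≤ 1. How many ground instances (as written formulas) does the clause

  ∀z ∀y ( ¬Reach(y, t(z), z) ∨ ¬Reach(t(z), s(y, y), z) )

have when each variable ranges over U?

Ground terms of depth ≤ 1:
  Write N_k for the number of ground terms of depth ≤ k. A term of depth ≤ k is either a constant or a function symbol applied to arguments of depth ≤ k−1, so N_k = 1 + N_{k-1}^2 + N_{k-1}.
  N_0 = 1
  N_1 = 1 + 1^2 + 1 = 3
So there are 3 ground terms available for substitution.
Each of z, y ranges independently over the available ground terms, and distinct assignments produce distinct instances.
Number of ground instances = 3^2 = 9.

9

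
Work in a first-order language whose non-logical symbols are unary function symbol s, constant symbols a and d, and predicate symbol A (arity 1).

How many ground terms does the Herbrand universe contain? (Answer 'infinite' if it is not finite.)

infinite

The signature has at least one function symbol (s, arity 1) and at least one constant (a).
Iterating s gives infinitely many distinct ground terms: a, s(a), s(s(a)), ...
So the Herbrand universe is infinite.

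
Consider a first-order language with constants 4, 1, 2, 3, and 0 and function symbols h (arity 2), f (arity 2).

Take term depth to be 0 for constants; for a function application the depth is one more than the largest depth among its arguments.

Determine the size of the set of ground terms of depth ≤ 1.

If N_k denotes the number of depth-≤k ground terms, the 5 constants give N_0 = 5, and each function symbol of arity r contributes N_{k-1}^r new terms at level k: N_k = 5 + N_{k-1}^2 + N_{k-1}^2.
N_0 = 5
N_1 = 5 + 5^2 + 5^2 = 55

55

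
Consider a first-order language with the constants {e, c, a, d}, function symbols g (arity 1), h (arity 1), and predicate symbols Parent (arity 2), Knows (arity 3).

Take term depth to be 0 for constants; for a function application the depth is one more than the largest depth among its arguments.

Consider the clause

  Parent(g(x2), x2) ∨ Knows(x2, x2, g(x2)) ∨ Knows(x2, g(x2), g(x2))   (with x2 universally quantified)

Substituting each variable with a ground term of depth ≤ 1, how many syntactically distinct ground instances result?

12

Ground terms of depth ≤ 1:
  If N_k denotes the number of depth-≤k ground terms, the 4 constants give N_0 = 4, and each function symbol of arity r contributes N_{k-1}^r new terms at level k: N_k = 4 + N_{k-1} + N_{k-1}.
  N_0 = 4
  N_1 = 4 + 4 + 4 = 12
  Explicitly: e, c, a, d, g(e), g(c), g(a), g(d), h(e), h(c), h(a), h(d).
So there are 12 ground terms available for substitution.
The body mentions the single quantified variable x2; since ground terms form a free algebra, no two substitutions collapse to the same formula.
Number of ground instances = 12.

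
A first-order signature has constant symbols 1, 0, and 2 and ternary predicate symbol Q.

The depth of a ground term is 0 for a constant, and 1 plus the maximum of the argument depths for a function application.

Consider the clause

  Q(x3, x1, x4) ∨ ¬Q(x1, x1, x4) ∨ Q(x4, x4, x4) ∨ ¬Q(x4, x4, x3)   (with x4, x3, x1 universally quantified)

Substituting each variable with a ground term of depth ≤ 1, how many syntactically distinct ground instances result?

27

Ground terms of depth ≤ 1:
  With no function symbols every ground term is a constant, so there are exactly 3 ground terms at every depth bound.
  N_0 = 3
  N_1 = 3
So there are 3 ground terms available for substitution.
The clause has 3 distinct variables (x4, x3, x1), each appearing in the body. In the free term algebra distinct substitutions yield syntactically distinct ground instances.
Number of ground instances = 3^3 = 27.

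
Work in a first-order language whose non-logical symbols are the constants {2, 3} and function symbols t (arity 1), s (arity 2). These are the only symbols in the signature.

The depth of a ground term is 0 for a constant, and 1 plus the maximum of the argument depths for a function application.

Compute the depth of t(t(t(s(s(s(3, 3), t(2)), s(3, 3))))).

6

depth(s(3, 3)) = 1 + max(0, 0) = 1
depth(t(2)) = 1 + depth(2) = 1 + 0 = 1
depth(s(s(3, 3), t(2))) = 1 + max(1, 1) = 2
depth(s(s(s(3, 3), t(2)), s(3, 3))) = 1 + max(2, 1) = 3
depth(t(s(s(s(3, 3), t(2)), s(3, 3)))) = 1 + depth(s(s(s(3, 3), t(2)), s(3, 3))) = 1 + 3 = 4
depth(t(t(s(s(s(3, 3), t(2)), s(3, 3))))) = 1 + depth(t(s(s(s(3, 3), t(2)), s(3, 3)))) = 1 + 4 = 5
depth(t(t(t(s(s(s(3, 3), t(2)), s(3, 3)))))) = 1 + depth(t(t(s(s(s(3, 3), t(2)), s(3, 3))))) = 1 + 5 = 6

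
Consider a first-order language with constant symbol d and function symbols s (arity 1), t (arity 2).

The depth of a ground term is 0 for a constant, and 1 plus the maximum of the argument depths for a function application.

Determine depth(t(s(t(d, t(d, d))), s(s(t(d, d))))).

depth(t(d, d)) = 1 + max(0, 0) = 1
depth(t(d, t(d, d))) = 1 + max(0, 1) = 2
depth(s(t(d, t(d, d)))) = 1 + depth(t(d, t(d, d))) = 1 + 2 = 3
depth(s(t(d, d))) = 1 + depth(t(d, d)) = 1 + 1 = 2
depth(s(s(t(d, d)))) = 1 + depth(s(t(d, d))) = 1 + 2 = 3
depth(t(s(t(d, t(d, d))), s(s(t(d, d))))) = 1 + max(3, 3) = 4

4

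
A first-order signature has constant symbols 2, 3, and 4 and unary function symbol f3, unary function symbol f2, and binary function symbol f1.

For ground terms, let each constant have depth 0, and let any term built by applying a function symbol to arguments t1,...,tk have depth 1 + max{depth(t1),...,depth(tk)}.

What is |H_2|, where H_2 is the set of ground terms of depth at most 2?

363

Count level by level. With function symbols f3/1, f2/1, f1/2, the terms of depth ≤ k are the 3 constants together with each function applied to depth-≤(k−1) tuples, so N_k = 3 + N_{k-1} + N_{k-1} + N_{k-1}^2.
N_0 = 3
N_1 = 3 + 3 + 3 + 3^2 = 18
N_2 = 3 + 18 + 18 + 18^2 = 363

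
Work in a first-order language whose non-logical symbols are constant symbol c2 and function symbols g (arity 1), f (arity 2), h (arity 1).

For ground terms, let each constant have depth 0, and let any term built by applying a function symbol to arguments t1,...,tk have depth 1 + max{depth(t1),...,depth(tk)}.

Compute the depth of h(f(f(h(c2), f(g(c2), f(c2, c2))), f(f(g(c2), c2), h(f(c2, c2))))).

depth(h(c2)) = 1 + depth(c2) = 1 + 0 = 1
depth(g(c2)) = 1 + depth(c2) = 1 + 0 = 1
depth(f(c2, c2)) = 1 + max(0, 0) = 1
depth(f(g(c2), f(c2, c2))) = 1 + max(1, 1) = 2
depth(f(h(c2), f(g(c2), f(c2, c2)))) = 1 + max(1, 2) = 3
depth(f(g(c2), c2)) = 1 + max(1, 0) = 2
depth(h(f(c2, c2))) = 1 + depth(f(c2, c2)) = 1 + 1 = 2
depth(f(f(g(c2), c2), h(f(c2, c2)))) = 1 + max(2, 2) = 3
depth(f(f(h(c2), f(g(c2), f(c2, c2))), f(f(g(c2), c2), h(f(c2, c2))))) = 1 + max(3, 3) = 4
depth(h(f(f(h(c2), f(g(c2), f(c2, c2))), f(f(g(c2), c2), h(f(c2, c2)))))) = 1 + depth(f(f(h(c2), f(g(c2), f(c2, c2))), f(f(g(c2), c2), h(f(c2, c2))))) = 1 + 4 = 5

5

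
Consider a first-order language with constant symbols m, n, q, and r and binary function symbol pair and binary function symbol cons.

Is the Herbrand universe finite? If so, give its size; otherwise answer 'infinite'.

infinite

The signature has at least one function symbol (pair, arity 2) and at least one constant (m).
Iterating pair gives infinitely many distinct ground terms: m, pair(m, m), pair(pair(m, m), pair(m, m)), ...
So the Herbrand universe is infinite.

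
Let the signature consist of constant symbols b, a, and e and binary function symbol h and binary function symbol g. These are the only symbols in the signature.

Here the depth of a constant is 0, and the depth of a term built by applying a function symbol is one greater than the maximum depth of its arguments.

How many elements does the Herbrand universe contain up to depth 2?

885

Let N_k = |{terms of depth ≤ k}|. Then N_0 = 3 and N_k = 3 + N_{k-1}^2 + N_{k-1}^2 for k ≥ 1 (one summand per function symbol, arity giving the exponent).
N_0 = 3
N_1 = 3 + 3^2 + 3^2 = 21
N_2 = 3 + 21^2 + 21^2 = 885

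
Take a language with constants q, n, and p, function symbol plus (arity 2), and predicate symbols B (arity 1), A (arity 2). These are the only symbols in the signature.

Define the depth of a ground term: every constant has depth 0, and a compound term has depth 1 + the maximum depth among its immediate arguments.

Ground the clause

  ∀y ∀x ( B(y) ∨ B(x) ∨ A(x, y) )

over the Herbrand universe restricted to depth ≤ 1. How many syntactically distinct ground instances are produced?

Ground terms of depth ≤ 1:
  Count level by level. With function symbols plus/2, the terms of depth ≤ k are the 3 constants together with each function applied to depth-≤(k−1) tuples, so N_k = 3 + N_{k-1}^2.
  N_0 = 3
  N_1 = 3 + 3^2 = 12
  Explicitly: q, n, p, plus(q, q), plus(q, n), plus(q, p), plus(n, q), plus(n, n), plus(n, p), plus(p, q), plus(p, n), plus(p, p).
So there are 12 ground terms available for substitution.
There are 2 variables to instantiate (y, x), each occurring in at least one literal, so different choices give different ground instances.
Number of ground instances = 12^2 = 144.

144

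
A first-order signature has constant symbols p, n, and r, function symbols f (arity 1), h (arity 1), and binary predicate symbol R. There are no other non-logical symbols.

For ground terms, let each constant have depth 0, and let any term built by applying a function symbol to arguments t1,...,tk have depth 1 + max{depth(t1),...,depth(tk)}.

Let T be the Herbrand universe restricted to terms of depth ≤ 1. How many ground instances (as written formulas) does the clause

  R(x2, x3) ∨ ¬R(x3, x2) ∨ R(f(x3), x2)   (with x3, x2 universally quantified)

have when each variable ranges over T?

81

Ground terms of depth ≤ 1:
  Write N_k for the number of ground terms of depth ≤ k. A term of depth ≤ k is either a constant or a function symbol applied to arguments of depth ≤ k−1, so N_k = 3 + N_{k-1} + N_{k-1}.
  N_0 = 3
  N_1 = 3 + 3 + 3 = 9
So there are 9 ground terms available for substitution.
There are 2 variables to instantiate (x3, x2), each occurring in at least one literal, so different choices give different ground instances.
Number of ground instances = 9^2 = 81.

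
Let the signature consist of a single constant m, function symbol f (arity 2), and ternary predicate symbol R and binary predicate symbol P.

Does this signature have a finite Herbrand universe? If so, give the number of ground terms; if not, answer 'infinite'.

The signature has at least one function symbol (f, arity 2) and at least one constant (m).
Iterating f gives infinitely many distinct ground terms: m, f(m, m), f(f(m, m), f(m, m)), ...
So the Herbrand universe is infinite.

infinite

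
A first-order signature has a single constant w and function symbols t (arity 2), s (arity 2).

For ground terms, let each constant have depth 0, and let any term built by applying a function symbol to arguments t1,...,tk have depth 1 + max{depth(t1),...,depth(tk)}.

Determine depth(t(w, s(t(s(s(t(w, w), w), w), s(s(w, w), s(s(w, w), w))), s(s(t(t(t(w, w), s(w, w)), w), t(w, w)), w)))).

depth(t(w, w)) = 1 + max(0, 0) = 1
depth(s(t(w, w), w)) = 1 + max(1, 0) = 2
depth(s(s(t(w, w), w), w)) = 1 + max(2, 0) = 3
depth(s(w, w)) = 1 + max(0, 0) = 1
depth(s(s(w, w), w)) = 1 + max(1, 0) = 2
depth(s(s(w, w), s(s(w, w), w))) = 1 + max(1, 2) = 3
depth(t(s(s(t(w, w), w), w), s(s(w, w), s(s(w, w), w)))) = 1 + max(3, 3) = 4
depth(t(t(w, w), s(w, w))) = 1 + max(1, 1) = 2
depth(t(t(t(w, w), s(w, w)), w)) = 1 + max(2, 0) = 3
depth(s(t(t(t(w, w), s(w, w)), w), t(w, w))) = 1 + max(3, 1) = 4
depth(s(s(t(t(t(w, w), s(w, w)), w), t(w, w)), w)) = 1 + max(4, 0) = 5
depth(s(t(s(s(t(w, w), w), w), s(s(w, w), s(s(w, w), w))), s(s(t(t(t(w, w), s(w, w)), w), t(w, w)), w))) = 1 + max(4, 5) = 6
depth(t(w, s(t(s(s(t(w, w), w), w), s(s(w, w), s(s(w, w), w))), s(s(t(t(t(w, w), s(w, w)), w), t(w, w)), w)))) = 1 + max(0, 6) = 7

7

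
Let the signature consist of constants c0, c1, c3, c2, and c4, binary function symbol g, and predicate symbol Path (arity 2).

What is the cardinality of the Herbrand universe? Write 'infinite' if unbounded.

infinite

The signature has at least one function symbol (g, arity 2) and at least one constant (c0).
Iterating g gives infinitely many distinct ground terms: c0, g(c0, c0), g(g(c0, c0), g(c0, c0)), ...
So the Herbrand universe is infinite.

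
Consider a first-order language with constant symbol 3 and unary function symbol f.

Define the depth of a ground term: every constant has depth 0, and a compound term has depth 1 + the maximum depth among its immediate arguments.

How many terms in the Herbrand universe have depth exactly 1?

1

Let N_k count ground terms of depth at most k. Each non-constant term of depth ≤ k is some function symbol applied to depth-≤(k−1) arguments, giving N_k = 1 + N_{k-1}.
N_0 = 1
N_1 = 1 + 1 = 2
Terms of depth exactly 1: N_1 − N_0 = 2 − 1 = 1.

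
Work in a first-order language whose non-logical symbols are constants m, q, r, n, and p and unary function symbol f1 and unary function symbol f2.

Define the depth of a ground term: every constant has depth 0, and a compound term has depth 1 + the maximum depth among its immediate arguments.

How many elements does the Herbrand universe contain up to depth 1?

15

Write N_k for the number of ground terms of depth ≤ k. A term of depth ≤ k is either a constant or a function symbol applied to arguments of depth ≤ k−1, so N_k = 5 + N_{k-1} + N_{k-1}.
N_0 = 5
N_1 = 5 + 5 + 5 = 15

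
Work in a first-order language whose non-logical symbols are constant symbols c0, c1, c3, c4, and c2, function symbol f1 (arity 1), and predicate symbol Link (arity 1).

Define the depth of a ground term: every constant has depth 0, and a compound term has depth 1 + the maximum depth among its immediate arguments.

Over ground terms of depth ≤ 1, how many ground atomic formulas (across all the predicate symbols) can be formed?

First count ground terms of depth ≤ 1.
If N_k denotes the number of depth-≤k ground terms, the 5 constants give N_0 = 5, and each function symbol of arity r contributes N_{k-1}^r new terms at level k: N_k = 5 + N_{k-1}.
N_0 = 5
N_1 = 5 + 5 = 10
Explicitly: c0, c1, c3, c4, c2, f1(c0), f1(c1), f1(c3), f1(c4), f1(c2).
So |H| = 10.
A ground atom is a predicate applied to a tuple of terms from H, so the count is the sum over predicates of |H|^arity:
  Link: 10
Total ground atoms: 10.

10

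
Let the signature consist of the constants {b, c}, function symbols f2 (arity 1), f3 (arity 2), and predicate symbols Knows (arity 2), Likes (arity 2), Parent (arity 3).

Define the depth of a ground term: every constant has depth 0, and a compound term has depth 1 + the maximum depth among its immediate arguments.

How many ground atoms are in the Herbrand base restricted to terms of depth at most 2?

416176

First count ground terms of depth ≤ 2.
Let N_k = |{terms of depth ≤ k}|. Then N_0 = 2 and N_k = 2 + N_{k-1} + N_{k-1}^2 for k ≥ 1 (one summand per function symbol, arity giving the exponent).
N_0 = 2
N_1 = 2 + 2 + 2^2 = 8
N_2 = 2 + 8 + 8^2 = 74
So |H| = 74.
For each predicate symbol, the number of ground atoms is |H| raised to its arity; summing:
  Knows: 74^2 = 5476;  Likes: 74^2 = 5476;  Parent: 74^3 = 405224
Total ground atoms: 5476 + 5476 + 405224 = 416176.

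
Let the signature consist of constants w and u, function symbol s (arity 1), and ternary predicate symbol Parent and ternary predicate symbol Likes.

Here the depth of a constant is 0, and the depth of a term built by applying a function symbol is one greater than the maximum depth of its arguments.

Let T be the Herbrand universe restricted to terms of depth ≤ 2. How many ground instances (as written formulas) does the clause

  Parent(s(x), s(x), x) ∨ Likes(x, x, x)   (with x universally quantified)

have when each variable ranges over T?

6

Ground terms of depth ≤ 2:
  Let N_k = |{terms of depth ≤ k}|. Then N_0 = 2 and N_k = 2 + N_{k-1} for k ≥ 1 (one summand per function symbol, arity giving the exponent).
  N_0 = 2
  N_1 = 2 + 2 = 4
  N_2 = 2 + 4 = 6
  Explicitly: w, u, s(w), s(u), s(s(w)), s(s(u)).
So there are 6 ground terms available for substitution.
The variable x ranges independently over the available ground terms, and distinct assignments produce distinct instances.
Number of ground instances = 6.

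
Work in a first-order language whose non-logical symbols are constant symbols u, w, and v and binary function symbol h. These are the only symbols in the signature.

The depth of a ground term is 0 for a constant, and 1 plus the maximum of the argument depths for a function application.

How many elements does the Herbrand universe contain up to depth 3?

21612

Count level by level. With function symbols h/2, the terms of depth ≤ k are the 3 constants together with each function applied to depth-≤(k−1) tuples, so N_k = 3 + N_{k-1}^2.
N_0 = 3
N_1 = 3 + 3^2 = 12
N_2 = 3 + 12^2 = 147
N_3 = 3 + 147^2 = 21612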